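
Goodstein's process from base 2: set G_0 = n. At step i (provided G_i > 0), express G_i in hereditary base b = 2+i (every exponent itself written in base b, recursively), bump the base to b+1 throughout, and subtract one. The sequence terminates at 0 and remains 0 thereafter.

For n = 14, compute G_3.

G_0=14  [base 2] 2^(2 + 1) + 2^2 + 2  →[2↦3]→  3^(3 + 1) + 3^3 + 3 = 111  −1 ⇒ G_1=110
G_1=110  [base 3] 3^(3 + 1) + 3^3 + 2  →[3↦4]→  4^(4 + 1) + 4^4 + 2 = 1282  −1 ⇒ G_2=1281
G_2=1281  [base 4] 4^(4 + 1) + 4^4 + 1  →[4↦5]→  5^(5 + 1) + 5^5 + 1 = 18751  −1 ⇒ G_3=18750
G_3=18750  [base 5] 5^(5 + 1) + 5^5  →[5↦6]→  6^(6 + 1) + 6^6 = 326592  −1 ⇒ G_4=326591

18750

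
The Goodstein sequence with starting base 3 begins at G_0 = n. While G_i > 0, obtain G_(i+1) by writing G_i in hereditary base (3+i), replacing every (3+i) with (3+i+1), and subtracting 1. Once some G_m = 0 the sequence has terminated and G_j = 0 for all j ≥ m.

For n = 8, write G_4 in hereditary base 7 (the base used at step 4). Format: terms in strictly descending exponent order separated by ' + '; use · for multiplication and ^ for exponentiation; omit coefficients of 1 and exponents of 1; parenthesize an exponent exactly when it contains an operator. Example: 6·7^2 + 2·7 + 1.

7 + 4

G_0=8  [base 3] 2·3 + 2  →[3↦4]→  2·4 + 2 = 10  −1 ⇒ G_1=9
G_1=9  [base 4] 2·4 + 1  →[4↦5]→  2·5 + 1 = 11  −1 ⇒ G_2=10
G_2=10  [base 5] 2·5  →[5↦6]→  2·6 = 12  −1 ⇒ G_3=11
G_3=11  [base 6] 6 + 5  →[6↦7]→  7 + 5 = 12  −1 ⇒ G_4=11
G_4=11  [base 7] 7 + 4  →[7↦8]→  8 + 4 = 12  −1 ⇒ G_5=11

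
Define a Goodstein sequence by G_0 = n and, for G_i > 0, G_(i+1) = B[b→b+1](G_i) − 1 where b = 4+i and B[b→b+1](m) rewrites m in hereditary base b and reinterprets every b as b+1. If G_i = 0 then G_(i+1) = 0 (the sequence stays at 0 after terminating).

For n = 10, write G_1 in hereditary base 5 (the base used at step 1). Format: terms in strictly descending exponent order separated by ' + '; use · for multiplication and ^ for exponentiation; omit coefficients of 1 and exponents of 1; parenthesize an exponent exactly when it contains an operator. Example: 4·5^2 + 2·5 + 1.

(0) 10|_4 = 2·4 + 2 ↦ 2·5 + 2|_5 = 12 ⇒ 11
(1) 11|_5 = 2·5 + 1 ↦ 2·6 + 1|_6 = 13 ⇒ 12

2·5 + 1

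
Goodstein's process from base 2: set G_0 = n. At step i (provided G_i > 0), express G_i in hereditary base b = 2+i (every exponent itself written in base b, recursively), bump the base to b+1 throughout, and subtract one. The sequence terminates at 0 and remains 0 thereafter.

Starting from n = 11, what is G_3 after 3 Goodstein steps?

base 2: 11 = 2^(2 + 1) + 2 + 1; at 3: 3^(3 + 1) + 3 + 1 = 85; next = 84
base 3: 84 = 3^(3 + 1) + 3; at 4: 4^(4 + 1) + 4 = 1028; next = 1027
base 4: 1027 = 4^(4 + 1) + 3; at 5: 5^(5 + 1) + 3 = 15628; next = 15627
base 5: 15627 = 5^(5 + 1) + 2; at 6: 6^(6 + 1) + 2 = 279938; next = 279937

15627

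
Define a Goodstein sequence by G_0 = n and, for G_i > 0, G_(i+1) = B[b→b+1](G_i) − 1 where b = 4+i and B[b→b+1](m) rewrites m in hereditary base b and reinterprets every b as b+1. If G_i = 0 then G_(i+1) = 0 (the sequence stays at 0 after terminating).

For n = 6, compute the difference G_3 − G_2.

[0] 6 ≡ 4 + 2 (base 4). Lift 5: 7. −1: 6.
[1] 6 ≡ 5 + 1 (base 5). Lift 6: 7. −1: 6.
[2] 6 ≡ 6 (base 6). Lift 7: 7. −1: 6.

0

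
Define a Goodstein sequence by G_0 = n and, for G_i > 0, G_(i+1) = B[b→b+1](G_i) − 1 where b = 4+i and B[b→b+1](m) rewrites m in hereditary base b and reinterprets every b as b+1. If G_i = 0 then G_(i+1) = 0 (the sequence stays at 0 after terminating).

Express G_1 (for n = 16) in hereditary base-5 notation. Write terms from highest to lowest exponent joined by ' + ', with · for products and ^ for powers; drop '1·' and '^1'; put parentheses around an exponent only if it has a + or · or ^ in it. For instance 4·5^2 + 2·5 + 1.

i=0: 16 = 4^2 (b=4); 4→5: 5^2 = 25; 25−1 = 24
i=1: 24 = 4·5 + 4 (b=5); 5→6: 4·6 + 4 = 28; 28−1 = 27

4·5 + 4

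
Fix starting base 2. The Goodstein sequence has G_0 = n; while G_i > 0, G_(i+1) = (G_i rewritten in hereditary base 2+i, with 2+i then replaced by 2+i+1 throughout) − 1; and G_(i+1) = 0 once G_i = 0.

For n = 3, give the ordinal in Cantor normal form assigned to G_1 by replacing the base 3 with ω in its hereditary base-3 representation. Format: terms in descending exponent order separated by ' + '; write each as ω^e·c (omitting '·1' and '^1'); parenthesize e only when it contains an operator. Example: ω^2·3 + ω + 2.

ω

i=0: 3 = 2 + 1 (b=2); 2→3: 3 + 1 = 4; 4−1 = 3
i=1: 3 = 3 (b=3); 3→4: 4 = 4; 4−1 = 3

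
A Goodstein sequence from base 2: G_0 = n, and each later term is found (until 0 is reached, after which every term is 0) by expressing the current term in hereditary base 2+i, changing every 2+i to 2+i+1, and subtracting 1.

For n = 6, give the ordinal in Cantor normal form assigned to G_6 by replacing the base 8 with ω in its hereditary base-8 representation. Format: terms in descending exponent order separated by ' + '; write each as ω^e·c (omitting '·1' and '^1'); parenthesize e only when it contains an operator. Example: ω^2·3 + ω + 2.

ω^5·5 + ω^4·5 + ω^3·5 + ω^2·5 + ω·5 + 3

G_0=6  [base 2] 2^2 + 2  →[2↦3]→  3^3 + 3 = 30  −1 ⇒ G_1=29
G_1=29  [base 3] 3^3 + 2  →[3↦4]→  4^4 + 2 = 258  −1 ⇒ G_2=257
G_2=257  [base 4] 4^4 + 1  →[4↦5]→  5^5 + 1 = 3126  −1 ⇒ G_3=3125
G_3=3125  [base 5] 5^5  →[5↦6]→  6^6 = 46656  −1 ⇒ G_4=46655
G_4=46655  [base 6] 5·6^5 + 5·6^4 + 5·6^3 + 5·6^2 + 5·6 + 5  →[6↦7]→  5·7^5 + 5·7^4 + 5·7^3 + 5·7^2 + 5·7 + 5 = 98040  −1 ⇒ G_5=98039
G_5=98039  [base 7] 5·7^5 + 5·7^4 + 5·7^3 + 5·7^2 + 5·7 + 4  →[7↦8]→  5·8^5 + 5·8^4 + 5·8^3 + 5·8^2 + 5·8 + 4 = 187244  −1 ⇒ G_6=187243
G_6=187243  [base 8] 5·8^5 + 5·8^4 + 5·8^3 + 5·8^2 + 5·8 + 3  →[8↦9]→  5·9^5 + 5·9^4 + 5·9^3 + 5·9^2 + 5·9 + 3 = 332148  −1 ⇒ G_7=332147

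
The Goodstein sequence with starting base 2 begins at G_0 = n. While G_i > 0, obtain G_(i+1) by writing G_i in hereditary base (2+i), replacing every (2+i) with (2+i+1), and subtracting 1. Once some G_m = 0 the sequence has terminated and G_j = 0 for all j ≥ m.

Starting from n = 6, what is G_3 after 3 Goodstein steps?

base 2: 6 = 2^2 + 2; at 3: 3^3 + 3 = 30; next = 29
base 3: 29 = 3^3 + 2; at 4: 4^4 + 2 = 258; next = 257
base 4: 257 = 4^4 + 1; at 5: 5^5 + 1 = 3126; next = 3125

3125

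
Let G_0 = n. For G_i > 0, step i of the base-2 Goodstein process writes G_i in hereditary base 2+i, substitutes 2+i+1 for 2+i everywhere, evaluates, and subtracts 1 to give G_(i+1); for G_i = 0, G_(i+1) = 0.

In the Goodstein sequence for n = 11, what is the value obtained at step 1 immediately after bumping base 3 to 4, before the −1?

1028

step 0: 11 = 2^(2 + 1) + 2 + 1; sub 3 for 2: 3^(3 + 1) + 3 + 1; = 85; G_1 = 85−1 = 84
step 1: 84 = 3^(3 + 1) + 3; sub 4 for 3: 4^(4 + 1) + 4; = 1028; G_2 = 1028−1 = 1027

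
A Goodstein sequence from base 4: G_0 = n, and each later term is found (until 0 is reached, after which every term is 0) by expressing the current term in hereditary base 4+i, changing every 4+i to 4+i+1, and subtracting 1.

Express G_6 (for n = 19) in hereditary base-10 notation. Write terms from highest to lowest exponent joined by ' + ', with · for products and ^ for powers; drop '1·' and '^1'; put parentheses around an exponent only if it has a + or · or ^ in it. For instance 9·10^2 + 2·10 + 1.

step 0: 19 = 4^2 + 3; sub 5 for 4: 5^2 + 3; = 28; G_1 = 28−1 = 27
step 1: 27 = 5^2 + 2; sub 6 for 5: 6^2 + 2; = 38; G_2 = 38−1 = 37
step 2: 37 = 6^2 + 1; sub 7 for 6: 7^2 + 1; = 50; G_3 = 50−1 = 49
step 3: 49 = 7^2; sub 8 for 7: 8^2; = 64; G_4 = 64−1 = 63
step 4: 63 = 7·8 + 7; sub 9 for 8: 7·9 + 7; = 70; G_5 = 70−1 = 69
step 5: 69 = 7·9 + 6; sub 10 for 9: 7·10 + 6; = 76; G_6 = 76−1 = 75
step 6: 75 = 7·10 + 5; sub 11 for 10: 7·11 + 5; = 82; G_7 = 82−1 = 81

7·10 + 5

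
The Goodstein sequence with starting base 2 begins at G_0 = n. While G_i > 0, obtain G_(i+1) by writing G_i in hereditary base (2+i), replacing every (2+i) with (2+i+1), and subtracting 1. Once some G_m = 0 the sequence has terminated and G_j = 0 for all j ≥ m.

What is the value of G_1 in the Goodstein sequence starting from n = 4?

4 —HB2→ 2^2 —bump→ 3^3 = 27 —(−1)→ 26
26 —HB3→ 2·3^2 + 2·3 + 2 —bump→ 2·4^2 + 2·4 + 2 = 42 —(−1)→ 41

26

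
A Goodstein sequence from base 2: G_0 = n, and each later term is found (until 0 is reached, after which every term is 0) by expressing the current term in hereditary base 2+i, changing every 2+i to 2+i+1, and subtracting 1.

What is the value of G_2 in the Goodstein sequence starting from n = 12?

1065

step 0: 12 = 2^(2 + 1) + 2^2; sub 3 for 2: 3^(3 + 1) + 3^3; = 108; G_1 = 108−1 = 107
step 1: 107 = 3^(3 + 1) + 2·3^2 + 2·3 + 2; sub 4 for 3: 4^(4 + 1) + 2·4^2 + 2·4 + 2; = 1066; G_2 = 1066−1 = 1065
step 2: 1065 = 4^(4 + 1) + 2·4^2 + 2·4 + 1; sub 5 for 4: 5^(5 + 1) + 2·5^2 + 2·5 + 1; = 15686; G_3 = 15686−1 = 15685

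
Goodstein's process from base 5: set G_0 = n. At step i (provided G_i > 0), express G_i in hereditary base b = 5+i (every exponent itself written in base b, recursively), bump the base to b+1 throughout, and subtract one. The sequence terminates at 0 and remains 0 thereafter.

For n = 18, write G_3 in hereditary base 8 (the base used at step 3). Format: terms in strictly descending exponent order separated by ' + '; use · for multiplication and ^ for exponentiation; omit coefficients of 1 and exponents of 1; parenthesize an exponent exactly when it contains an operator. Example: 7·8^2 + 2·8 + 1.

18 —HB5→ 3·5 + 3 —bump→ 3·6 + 3 = 21 —(−1)→ 20
20 —HB6→ 3·6 + 2 —bump→ 3·7 + 2 = 23 —(−1)→ 22
22 —HB7→ 3·7 + 1 —bump→ 3·8 + 1 = 25 —(−1)→ 24
24 —HB8→ 3·8 —bump→ 3·9 = 27 —(−1)→ 26

3·8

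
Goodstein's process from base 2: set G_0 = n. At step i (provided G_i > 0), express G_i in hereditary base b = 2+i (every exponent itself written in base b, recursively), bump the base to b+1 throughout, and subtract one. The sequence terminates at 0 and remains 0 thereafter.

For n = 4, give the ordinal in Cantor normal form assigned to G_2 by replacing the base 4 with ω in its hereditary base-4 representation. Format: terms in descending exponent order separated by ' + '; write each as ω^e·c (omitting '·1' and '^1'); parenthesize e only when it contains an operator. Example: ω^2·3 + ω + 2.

4 —HB2→ 2^2 —bump→ 3^3 = 27 —(−1)→ 26
26 —HB3→ 2·3^2 + 2·3 + 2 —bump→ 2·4^2 + 2·4 + 2 = 42 —(−1)→ 41

ω^2·2 + ω·2 + 1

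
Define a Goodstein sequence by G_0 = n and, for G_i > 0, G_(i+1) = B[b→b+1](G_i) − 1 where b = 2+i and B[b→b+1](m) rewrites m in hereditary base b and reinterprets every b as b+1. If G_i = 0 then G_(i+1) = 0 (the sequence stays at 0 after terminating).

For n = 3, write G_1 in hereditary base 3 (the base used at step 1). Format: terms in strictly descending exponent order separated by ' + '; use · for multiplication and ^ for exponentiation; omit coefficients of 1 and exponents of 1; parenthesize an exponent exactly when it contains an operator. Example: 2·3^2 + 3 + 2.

3

3 —HB2→ 2 + 1 —bump→ 3 + 1 = 4 —(−1)→ 3
3 —HB3→ 3 —bump→ 4 = 4 —(−1)→ 3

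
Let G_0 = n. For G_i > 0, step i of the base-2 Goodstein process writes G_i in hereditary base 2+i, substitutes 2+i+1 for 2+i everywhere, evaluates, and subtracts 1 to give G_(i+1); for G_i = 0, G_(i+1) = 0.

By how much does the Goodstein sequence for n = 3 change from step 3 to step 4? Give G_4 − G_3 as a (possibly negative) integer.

[0] 3 ≡ 2 + 1 (base 2). Lift 3: 4. −1: 3.
[1] 3 ≡ 3 (base 3). Lift 4: 4. −1: 3.
[2] 3 ≡ 3 (base 4). Lift 5: 3. −1: 2.
[3] 2 ≡ 2 (base 5). Lift 6: 2. −1: 1.

-1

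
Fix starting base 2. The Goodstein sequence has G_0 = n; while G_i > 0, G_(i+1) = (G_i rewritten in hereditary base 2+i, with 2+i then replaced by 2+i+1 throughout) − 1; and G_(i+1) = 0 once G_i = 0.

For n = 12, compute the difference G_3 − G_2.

14620

G_0 = 12. HB_2(12) = 2^(2 + 1) + 2^2. Bump = 108. G_1 = 107.
G_1 = 107. HB_3(107) = 3^(3 + 1) + 2·3^2 + 2·3 + 2. Bump = 1066. G_2 = 1065.
G_2 = 1065. HB_4(1065) = 4^(4 + 1) + 2·4^2 + 2·4 + 1. Bump = 15686. G_3 = 15685.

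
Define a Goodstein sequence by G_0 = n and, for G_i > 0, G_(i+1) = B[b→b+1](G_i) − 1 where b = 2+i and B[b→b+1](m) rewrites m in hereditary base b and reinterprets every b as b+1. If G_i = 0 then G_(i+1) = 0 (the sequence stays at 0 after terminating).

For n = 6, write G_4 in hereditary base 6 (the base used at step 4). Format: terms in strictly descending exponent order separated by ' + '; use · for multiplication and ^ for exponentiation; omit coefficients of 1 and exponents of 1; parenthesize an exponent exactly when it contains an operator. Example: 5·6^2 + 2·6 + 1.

5·6^5 + 5·6^4 + 5·6^3 + 5·6^2 + 5·6 + 5

step 0: 6 = 2^2 + 2; sub 3 for 2: 3^3 + 3; = 30; G_1 = 30−1 = 29
step 1: 29 = 3^3 + 2; sub 4 for 3: 4^4 + 2; = 258; G_2 = 258−1 = 257
step 2: 257 = 4^4 + 1; sub 5 for 4: 5^5 + 1; = 3126; G_3 = 3126−1 = 3125
step 3: 3125 = 5^5; sub 6 for 5: 6^6; = 46656; G_4 = 46656−1 = 46655
step 4: 46655 = 5·6^5 + 5·6^4 + 5·6^3 + 5·6^2 + 5·6 + 5; sub 7 for 6: 5·7^5 + 5·7^4 + 5·7^3 + 5·7^2 + 5·7 + 5; = 98040; G_5 = 98040−1 = 98039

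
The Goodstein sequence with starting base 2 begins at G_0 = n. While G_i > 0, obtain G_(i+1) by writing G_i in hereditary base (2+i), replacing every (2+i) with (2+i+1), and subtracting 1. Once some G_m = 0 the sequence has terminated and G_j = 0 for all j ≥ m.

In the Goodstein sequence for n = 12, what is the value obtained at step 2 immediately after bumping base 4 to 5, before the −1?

15686

i=0: 12 = 2^(2 + 1) + 2^2 (b=2); 2→3: 3^(3 + 1) + 3^3 = 108; 108−1 = 107
i=1: 107 = 3^(3 + 1) + 2·3^2 + 2·3 + 2 (b=3); 3→4: 4^(4 + 1) + 2·4^2 + 2·4 + 2 = 1066; 1066−1 = 1065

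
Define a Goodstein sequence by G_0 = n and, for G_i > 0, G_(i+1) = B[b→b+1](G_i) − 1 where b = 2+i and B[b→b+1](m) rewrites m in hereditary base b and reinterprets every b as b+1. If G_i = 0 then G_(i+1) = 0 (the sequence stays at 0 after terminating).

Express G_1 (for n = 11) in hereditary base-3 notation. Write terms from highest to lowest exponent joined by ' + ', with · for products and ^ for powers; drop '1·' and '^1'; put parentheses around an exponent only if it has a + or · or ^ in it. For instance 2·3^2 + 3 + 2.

(0) 11|_2 = 2^(2 + 1) + 2 + 1 ↦ 3^(3 + 1) + 3 + 1|_3 = 85 ⇒ 84
(1) 84|_3 = 3^(3 + 1) + 3 ↦ 4^(4 + 1) + 4|_4 = 1028 ⇒ 1027

3^(3 + 1) + 3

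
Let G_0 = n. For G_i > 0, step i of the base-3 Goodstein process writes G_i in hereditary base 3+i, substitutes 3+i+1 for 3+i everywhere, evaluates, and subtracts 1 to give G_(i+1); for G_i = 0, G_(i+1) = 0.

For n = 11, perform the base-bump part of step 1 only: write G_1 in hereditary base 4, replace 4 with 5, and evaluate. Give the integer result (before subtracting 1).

26

(0) 11|_3 = 3^2 + 2 ↦ 4^2 + 2|_4 = 18 ⇒ 17
(1) 17|_4 = 4^2 + 1 ↦ 5^2 + 1|_5 = 26 ⇒ 25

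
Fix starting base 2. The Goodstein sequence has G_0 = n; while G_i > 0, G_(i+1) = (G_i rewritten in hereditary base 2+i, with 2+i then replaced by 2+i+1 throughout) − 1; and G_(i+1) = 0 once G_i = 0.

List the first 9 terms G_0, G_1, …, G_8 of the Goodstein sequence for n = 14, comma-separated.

14, 110, 1281, 18750, 326591, 5862840, 134404971, 3487116548, 100000555551

base 2: 14 = 2^(2 + 1) + 2^2 + 2; at 3: 3^(3 + 1) + 3^3 + 3 = 111; next = 110
base 3: 110 = 3^(3 + 1) + 3^3 + 2; at 4: 4^(4 + 1) + 4^4 + 2 = 1282; next = 1281
base 4: 1281 = 4^(4 + 1) + 4^4 + 1; at 5: 5^(5 + 1) + 5^5 + 1 = 18751; next = 18750
base 5: 18750 = 5^(5 + 1) + 5^5; at 6: 6^(6 + 1) + 6^6 = 326592; next = 326591
base 6: 326591 = 6^(6 + 1) + 5·6^5 + 5·6^4 + 5·6^3 + 5·6^2 + 5·6 + 5; at 7: 7^(7 + 1) + 5·7^5 + 5·7^4 + 5·7^3 + 5·7^2 + 5·7 + 5 = 5862841; next = 5862840
base 7: 5862840 = 7^(7 + 1) + 5·7^5 + 5·7^4 + 5·7^3 + 5·7^2 + 5·7 + 4; at 8: 8^(8 + 1) + 5·8^5 + 5·8^4 + 5·8^3 + 5·8^2 + 5·8 + 4 = 134404972; next = 134404971
base 8: 134404971 = 8^(8 + 1) + 5·8^5 + 5·8^4 + 5·8^3 + 5·8^2 + 5·8 + 3; at 9: 9^(9 + 1) + 5·9^5 + 5·9^4 + 5·9^3 + 5·9^2 + 5·9 + 3 = 3487116549; next = 3487116548
base 9: 3487116548 = 9^(9 + 1) + 5·9^5 + 5·9^4 + 5·9^3 + 5·9^2 + 5·9 + 2; at 10: 10^(10 + 1) + 5·10^5 + 5·10^4 + 5·10^3 + 5·10^2 + 5·10 + 2 = 100000555552; next = 100000555551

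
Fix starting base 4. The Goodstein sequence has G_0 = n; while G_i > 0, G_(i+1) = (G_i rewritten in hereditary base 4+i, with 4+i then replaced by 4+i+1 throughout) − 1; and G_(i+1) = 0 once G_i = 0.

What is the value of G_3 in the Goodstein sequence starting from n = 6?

6

(0) 6|_4 = 4 + 2 ↦ 5 + 2|_5 = 7 ⇒ 6
(1) 6|_5 = 5 + 1 ↦ 6 + 1|_6 = 7 ⇒ 6
(2) 6|_6 = 6 ↦ 7|_7 = 7 ⇒ 6
(3) 6|_7 = 6 ↦ 6|_8 = 6 ⇒ 5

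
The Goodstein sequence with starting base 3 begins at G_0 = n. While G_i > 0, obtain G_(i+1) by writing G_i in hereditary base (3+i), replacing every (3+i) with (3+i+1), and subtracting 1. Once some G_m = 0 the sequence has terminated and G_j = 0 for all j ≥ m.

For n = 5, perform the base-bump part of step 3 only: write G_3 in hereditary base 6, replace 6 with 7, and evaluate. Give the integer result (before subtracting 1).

5

base 3: 5 = 3 + 2; at 4: 4 + 2 = 6; next = 5
base 4: 5 = 4 + 1; at 5: 5 + 1 = 6; next = 5
base 5: 5 = 5; at 6: 6 = 6; next = 5
base 6: 5 = 5; at 7: 5 = 5; next = 4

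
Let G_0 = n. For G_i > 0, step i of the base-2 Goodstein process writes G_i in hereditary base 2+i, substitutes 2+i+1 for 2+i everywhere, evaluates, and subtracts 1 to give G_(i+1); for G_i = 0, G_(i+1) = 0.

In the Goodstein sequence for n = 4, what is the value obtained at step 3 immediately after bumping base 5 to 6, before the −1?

G_0 = 4. HB_2(4) = 2^2. Bump = 27. G_1 = 26.
G_1 = 26. HB_3(26) = 2·3^2 + 2·3 + 2. Bump = 42. G_2 = 41.
G_2 = 41. HB_4(41) = 2·4^2 + 2·4 + 1. Bump = 61. G_3 = 60.

84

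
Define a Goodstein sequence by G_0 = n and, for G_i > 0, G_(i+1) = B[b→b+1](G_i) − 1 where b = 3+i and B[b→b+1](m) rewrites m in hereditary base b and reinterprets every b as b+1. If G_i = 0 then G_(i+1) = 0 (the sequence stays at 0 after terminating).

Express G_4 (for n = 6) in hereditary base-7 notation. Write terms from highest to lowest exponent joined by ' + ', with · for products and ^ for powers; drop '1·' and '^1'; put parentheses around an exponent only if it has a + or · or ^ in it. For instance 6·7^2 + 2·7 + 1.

(0) 6|_3 = 2·3 ↦ 2·4|_4 = 8 ⇒ 7
(1) 7|_4 = 4 + 3 ↦ 5 + 3|_5 = 8 ⇒ 7
(2) 7|_5 = 5 + 2 ↦ 6 + 2|_6 = 8 ⇒ 7
(3) 7|_6 = 6 + 1 ↦ 7 + 1|_7 = 8 ⇒ 7

7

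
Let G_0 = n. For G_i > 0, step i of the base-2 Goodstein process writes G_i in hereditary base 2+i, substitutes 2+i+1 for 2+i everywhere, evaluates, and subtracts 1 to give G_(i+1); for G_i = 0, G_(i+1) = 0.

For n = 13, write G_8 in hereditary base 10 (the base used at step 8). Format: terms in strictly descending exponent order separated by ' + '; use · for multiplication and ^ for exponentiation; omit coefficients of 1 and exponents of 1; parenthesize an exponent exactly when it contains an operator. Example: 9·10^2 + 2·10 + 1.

G_0 = 13. HB_2(13) = 2^(2 + 1) + 2^2 + 1. Bump = 109. G_1 = 108.
G_1 = 108. HB_3(108) = 3^(3 + 1) + 3^3. Bump = 1280. G_2 = 1279.
G_2 = 1279. HB_4(1279) = 4^(4 + 1) + 3·4^3 + 3·4^2 + 3·4 + 3. Bump = 16093. G_3 = 16092.
G_3 = 16092. HB_5(16092) = 5^(5 + 1) + 3·5^3 + 3·5^2 + 3·5 + 2. Bump = 280712. G_4 = 280711.
G_4 = 280711. HB_6(280711) = 6^(6 + 1) + 3·6^3 + 3·6^2 + 3·6 + 1. Bump = 5765999. G_5 = 5765998.
G_5 = 5765998. HB_7(5765998) = 7^(7 + 1) + 3·7^3 + 3·7^2 + 3·7. Bump = 134219480. G_6 = 134219479.
G_6 = 134219479. HB_8(134219479) = 8^(8 + 1) + 3·8^3 + 3·8^2 + 2·8 + 7. Bump = 3486786856. G_7 = 3486786855.
G_7 = 3486786855. HB_9(3486786855) = 9^(9 + 1) + 3·9^3 + 3·9^2 + 2·9 + 6. Bump = 100000003326. G_8 = 100000003325.

10^(10 + 1) + 3·10^3 + 3·10^2 + 2·10 + 5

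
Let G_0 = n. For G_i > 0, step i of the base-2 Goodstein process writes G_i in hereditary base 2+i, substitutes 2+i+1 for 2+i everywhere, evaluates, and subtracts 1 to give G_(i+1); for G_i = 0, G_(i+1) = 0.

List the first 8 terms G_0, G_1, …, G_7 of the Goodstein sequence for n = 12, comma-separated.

12, 107, 1065, 15685, 280019, 5764910, 134217867, 3486784574

[0] 12 ≡ 2^(2 + 1) + 2^2 (base 2). Lift 3: 108. −1: 107.
[1] 107 ≡ 3^(3 + 1) + 2·3^2 + 2·3 + 2 (base 3). Lift 4: 1066. −1: 1065.
[2] 1065 ≡ 4^(4 + 1) + 2·4^2 + 2·4 + 1 (base 4). Lift 5: 15686. −1: 15685.
[3] 15685 ≡ 5^(5 + 1) + 2·5^2 + 2·5 (base 5). Lift 6: 280020. −1: 280019.
[4] 280019 ≡ 6^(6 + 1) + 2·6^2 + 6 + 5 (base 6). Lift 7: 5764911. −1: 5764910.
[5] 5764910 ≡ 7^(7 + 1) + 2·7^2 + 7 + 4 (base 7). Lift 8: 134217868. −1: 134217867.
[6] 134217867 ≡ 8^(8 + 1) + 2·8^2 + 8 + 3 (base 8). Lift 9: 3486784575. −1: 3486784574.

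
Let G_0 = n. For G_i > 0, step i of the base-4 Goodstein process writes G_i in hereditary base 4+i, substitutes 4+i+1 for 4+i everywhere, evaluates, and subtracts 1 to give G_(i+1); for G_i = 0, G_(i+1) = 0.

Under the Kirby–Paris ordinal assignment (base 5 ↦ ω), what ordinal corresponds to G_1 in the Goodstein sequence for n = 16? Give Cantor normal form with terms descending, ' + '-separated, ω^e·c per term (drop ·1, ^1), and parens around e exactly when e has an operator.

ω·4 + 4

step 0: 16 = 4^2; sub 5 for 4: 5^2; = 25; G_1 = 25−1 = 24
step 1: 24 = 4·5 + 4; sub 6 for 5: 4·6 + 4; = 28; G_2 = 28−1 = 27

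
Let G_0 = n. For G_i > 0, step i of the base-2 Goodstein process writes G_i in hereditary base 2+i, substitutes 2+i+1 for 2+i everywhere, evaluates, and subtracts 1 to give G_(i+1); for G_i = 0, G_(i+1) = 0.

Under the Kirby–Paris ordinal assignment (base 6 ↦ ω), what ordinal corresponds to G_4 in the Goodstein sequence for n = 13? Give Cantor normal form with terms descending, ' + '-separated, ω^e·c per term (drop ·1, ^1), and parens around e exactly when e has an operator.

G_0 = 13. HB_2(13) = 2^(2 + 1) + 2^2 + 1. Bump = 109. G_1 = 108.
G_1 = 108. HB_3(108) = 3^(3 + 1) + 3^3. Bump = 1280. G_2 = 1279.
G_2 = 1279. HB_4(1279) = 4^(4 + 1) + 3·4^3 + 3·4^2 + 3·4 + 3. Bump = 16093. G_3 = 16092.
G_3 = 16092. HB_5(16092) = 5^(5 + 1) + 3·5^3 + 3·5^2 + 3·5 + 2. Bump = 280712. G_4 = 280711.

ω^(ω + 1) + ω^3·3 + ω^2·3 + ω·3 + 1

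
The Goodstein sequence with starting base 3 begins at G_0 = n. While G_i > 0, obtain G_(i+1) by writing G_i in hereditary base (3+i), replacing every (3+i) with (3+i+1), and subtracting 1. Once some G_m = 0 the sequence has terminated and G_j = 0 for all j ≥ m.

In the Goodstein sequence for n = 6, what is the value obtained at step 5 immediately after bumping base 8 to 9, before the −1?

7

[0] 6 ≡ 2·3 (base 3). Lift 4: 8. −1: 7.
[1] 7 ≡ 4 + 3 (base 4). Lift 5: 8. −1: 7.
[2] 7 ≡ 5 + 2 (base 5). Lift 6: 8. −1: 7.
[3] 7 ≡ 6 + 1 (base 6). Lift 7: 8. −1: 7.
[4] 7 ≡ 7 (base 7). Lift 8: 8. −1: 7.
[5] 7 ≡ 7 (base 8). Lift 9: 7. −1: 6.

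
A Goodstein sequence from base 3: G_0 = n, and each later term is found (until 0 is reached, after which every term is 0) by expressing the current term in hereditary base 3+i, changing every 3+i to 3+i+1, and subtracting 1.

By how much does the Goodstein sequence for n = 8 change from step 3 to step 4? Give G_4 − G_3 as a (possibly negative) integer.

0

G_0=8  [base 3] 2·3 + 2  →[3↦4]→  2·4 + 2 = 10  −1 ⇒ G_1=9
G_1=9  [base 4] 2·4 + 1  →[4↦5]→  2·5 + 1 = 11  −1 ⇒ G_2=10
G_2=10  [base 5] 2·5  →[5↦6]→  2·6 = 12  −1 ⇒ G_3=11
G_3=11  [base 6] 6 + 5  →[6↦7]→  7 + 5 = 12  −1 ⇒ G_4=11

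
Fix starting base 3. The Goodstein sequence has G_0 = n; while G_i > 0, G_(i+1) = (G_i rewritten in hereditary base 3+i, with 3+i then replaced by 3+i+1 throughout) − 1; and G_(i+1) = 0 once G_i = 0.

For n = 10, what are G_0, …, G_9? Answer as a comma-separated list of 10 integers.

10, 16, 24, 27, 30, 33, 36, 39, 41, 43

step 0: 10 = 3^2 + 1; sub 4 for 3: 4^2 + 1; = 17; G_1 = 17−1 = 16
step 1: 16 = 4^2; sub 5 for 4: 5^2; = 25; G_2 = 25−1 = 24
step 2: 24 = 4·5 + 4; sub 6 for 5: 4·6 + 4; = 28; G_3 = 28−1 = 27
step 3: 27 = 4·6 + 3; sub 7 for 6: 4·7 + 3; = 31; G_4 = 31−1 = 30
step 4: 30 = 4·7 + 2; sub 8 for 7: 4·8 + 2; = 34; G_5 = 34−1 = 33
step 5: 33 = 4·8 + 1; sub 9 for 8: 4·9 + 1; = 37; G_6 = 37−1 = 36
step 6: 36 = 4·9; sub 10 for 9: 4·10; = 40; G_7 = 40−1 = 39
step 7: 39 = 3·10 + 9; sub 11 for 10: 3·11 + 9; = 42; G_8 = 42−1 = 41
step 8: 41 = 3·11 + 8; sub 12 for 11: 3·12 + 8; = 44; G_9 = 44−1 = 43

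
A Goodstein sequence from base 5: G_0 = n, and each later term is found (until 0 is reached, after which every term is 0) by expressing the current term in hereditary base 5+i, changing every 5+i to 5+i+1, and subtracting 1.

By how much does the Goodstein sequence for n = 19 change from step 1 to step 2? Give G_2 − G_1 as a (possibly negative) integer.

2

i=0: 19 = 3·5 + 4 (b=5); 5→6: 3·6 + 4 = 22; 22−1 = 21
i=1: 21 = 3·6 + 3 (b=6); 6→7: 3·7 + 3 = 24; 24−1 = 23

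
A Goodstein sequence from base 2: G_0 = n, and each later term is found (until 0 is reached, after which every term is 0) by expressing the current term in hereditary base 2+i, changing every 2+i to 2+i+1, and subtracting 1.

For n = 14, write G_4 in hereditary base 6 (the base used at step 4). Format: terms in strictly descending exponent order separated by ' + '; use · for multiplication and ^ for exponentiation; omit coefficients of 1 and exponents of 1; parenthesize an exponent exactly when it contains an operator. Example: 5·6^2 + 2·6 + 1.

base 2: 14 = 2^(2 + 1) + 2^2 + 2; at 3: 3^(3 + 1) + 3^3 + 3 = 111; next = 110
base 3: 110 = 3^(3 + 1) + 3^3 + 2; at 4: 4^(4 + 1) + 4^4 + 2 = 1282; next = 1281
base 4: 1281 = 4^(4 + 1) + 4^4 + 1; at 5: 5^(5 + 1) + 5^5 + 1 = 18751; next = 18750
base 5: 18750 = 5^(5 + 1) + 5^5; at 6: 6^(6 + 1) + 6^6 = 326592; next = 326591
base 6: 326591 = 6^(6 + 1) + 5·6^5 + 5·6^4 + 5·6^3 + 5·6^2 + 5·6 + 5; at 7: 7^(7 + 1) + 5·7^5 + 5·7^4 + 5·7^3 + 5·7^2 + 5·7 + 5 = 5862841; next = 5862840

6^(6 + 1) + 5·6^5 + 5·6^4 + 5·6^3 + 5·6^2 + 5·6 + 5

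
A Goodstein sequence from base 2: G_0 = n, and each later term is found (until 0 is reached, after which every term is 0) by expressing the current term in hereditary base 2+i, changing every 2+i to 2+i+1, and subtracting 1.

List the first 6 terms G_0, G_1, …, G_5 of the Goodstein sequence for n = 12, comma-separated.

12, 107, 1065, 15685, 280019, 5764910

[0] 12 ≡ 2^(2 + 1) + 2^2 (base 2). Lift 3: 108. −1: 107.
[1] 107 ≡ 3^(3 + 1) + 2·3^2 + 2·3 + 2 (base 3). Lift 4: 1066. −1: 1065.
[2] 1065 ≡ 4^(4 + 1) + 2·4^2 + 2·4 + 1 (base 4). Lift 5: 15686. −1: 15685.
[3] 15685 ≡ 5^(5 + 1) + 2·5^2 + 2·5 (base 5). Lift 6: 280020. −1: 280019.
[4] 280019 ≡ 6^(6 + 1) + 2·6^2 + 6 + 5 (base 6). Lift 7: 5764911. −1: 5764910.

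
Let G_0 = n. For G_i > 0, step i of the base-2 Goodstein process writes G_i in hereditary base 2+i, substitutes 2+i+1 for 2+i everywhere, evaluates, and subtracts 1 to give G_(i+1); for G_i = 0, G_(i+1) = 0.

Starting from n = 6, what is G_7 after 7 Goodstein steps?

(0) 6|_2 = 2^2 + 2 ↦ 3^3 + 3|_3 = 30 ⇒ 29
(1) 29|_3 = 3^3 + 2 ↦ 4^4 + 2|_4 = 258 ⇒ 257
(2) 257|_4 = 4^4 + 1 ↦ 5^5 + 1|_5 = 3126 ⇒ 3125
(3) 3125|_5 = 5^5 ↦ 6^6|_6 = 46656 ⇒ 46655
(4) 46655|_6 = 5·6^5 + 5·6^4 + 5·6^3 + 5·6^2 + 5·6 + 5 ↦ 5·7^5 + 5·7^4 + 5·7^3 + 5·7^2 + 5·7 + 5|_7 = 98040 ⇒ 98039
(5) 98039|_7 = 5·7^5 + 5·7^4 + 5·7^3 + 5·7^2 + 5·7 + 4 ↦ 5·8^5 + 5·8^4 + 5·8^3 + 5·8^2 + 5·8 + 4|_8 = 187244 ⇒ 187243
(6) 187243|_8 = 5·8^5 + 5·8^4 + 5·8^3 + 5·8^2 + 5·8 + 3 ↦ 5·9^5 + 5·9^4 + 5·9^3 + 5·9^2 + 5·9 + 3|_9 = 332148 ⇒ 332147
(7) 332147|_9 = 5·9^5 + 5·9^4 + 5·9^3 + 5·9^2 + 5·9 + 2 ↦ 5·10^5 + 5·10^4 + 5·10^3 + 5·10^2 + 5·10 + 2|_10 = 555552 ⇒ 555551

332147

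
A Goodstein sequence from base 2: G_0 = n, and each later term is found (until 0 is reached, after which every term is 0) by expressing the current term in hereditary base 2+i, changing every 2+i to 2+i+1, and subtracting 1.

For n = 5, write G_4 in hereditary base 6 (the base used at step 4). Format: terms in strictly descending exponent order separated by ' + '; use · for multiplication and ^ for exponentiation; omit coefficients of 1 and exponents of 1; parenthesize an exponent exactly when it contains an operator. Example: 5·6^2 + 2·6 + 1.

3·6^3 + 3·6^2 + 3·6 + 1

5 —HB2→ 2^2 + 1 —bump→ 3^3 + 1 = 28 —(−1)→ 27
27 —HB3→ 3^3 —bump→ 4^4 = 256 —(−1)→ 255
255 —HB4→ 3·4^3 + 3·4^2 + 3·4 + 3 —bump→ 3·5^3 + 3·5^2 + 3·5 + 3 = 468 —(−1)→ 467
467 —HB5→ 3·5^3 + 3·5^2 + 3·5 + 2 —bump→ 3·6^3 + 3·6^2 + 3·6 + 2 = 776 —(−1)→ 775
775 —HB6→ 3·6^3 + 3·6^2 + 3·6 + 1 —bump→ 3·7^3 + 3·7^2 + 3·7 + 1 = 1198 —(−1)→ 1197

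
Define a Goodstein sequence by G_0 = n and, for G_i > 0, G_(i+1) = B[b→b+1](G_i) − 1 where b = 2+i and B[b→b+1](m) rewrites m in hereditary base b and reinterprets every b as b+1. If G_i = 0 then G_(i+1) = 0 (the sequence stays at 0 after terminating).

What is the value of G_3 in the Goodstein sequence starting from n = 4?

[0] 4 ≡ 2^2 (base 2). Lift 3: 27. −1: 26.
[1] 26 ≡ 2·3^2 + 2·3 + 2 (base 3). Lift 4: 42. −1: 41.
[2] 41 ≡ 2·4^2 + 2·4 + 1 (base 4). Lift 5: 61. −1: 60.
[3] 60 ≡ 2·5^2 + 2·5 (base 5). Lift 6: 84. −1: 83.

60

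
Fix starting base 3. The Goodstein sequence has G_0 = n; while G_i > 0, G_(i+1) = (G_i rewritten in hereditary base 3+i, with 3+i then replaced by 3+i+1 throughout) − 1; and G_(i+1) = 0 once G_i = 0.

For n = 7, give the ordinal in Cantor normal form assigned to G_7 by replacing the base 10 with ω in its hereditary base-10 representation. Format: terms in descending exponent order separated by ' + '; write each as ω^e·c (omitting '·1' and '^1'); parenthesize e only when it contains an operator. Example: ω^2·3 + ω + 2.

9

base 3: 7 = 2·3 + 1; at 4: 2·4 + 1 = 9; next = 8
base 4: 8 = 2·4; at 5: 2·5 = 10; next = 9
base 5: 9 = 5 + 4; at 6: 6 + 4 = 10; next = 9
base 6: 9 = 6 + 3; at 7: 7 + 3 = 10; next = 9
base 7: 9 = 7 + 2; at 8: 8 + 2 = 10; next = 9
base 8: 9 = 8 + 1; at 9: 9 + 1 = 10; next = 9
base 9: 9 = 9; at 10: 10 = 10; next = 9
base 10: 9 = 9; at 11: 9 = 9; next = 8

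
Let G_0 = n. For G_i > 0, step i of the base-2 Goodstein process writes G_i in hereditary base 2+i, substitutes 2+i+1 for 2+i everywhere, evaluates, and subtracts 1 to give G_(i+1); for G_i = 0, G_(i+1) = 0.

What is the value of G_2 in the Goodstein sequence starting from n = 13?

G_0=13  [base 2] 2^(2 + 1) + 2^2 + 1  →[2↦3]→  3^(3 + 1) + 3^3 + 1 = 109  −1 ⇒ G_1=108
G_1=108  [base 3] 3^(3 + 1) + 3^3  →[3↦4]→  4^(4 + 1) + 4^4 = 1280  −1 ⇒ G_2=1279
G_2=1279  [base 4] 4^(4 + 1) + 3·4^3 + 3·4^2 + 3·4 + 3  →[4↦5]→  5^(5 + 1) + 3·5^3 + 3·5^2 + 3·5 + 3 = 16093  −1 ⇒ G_3=16092

1279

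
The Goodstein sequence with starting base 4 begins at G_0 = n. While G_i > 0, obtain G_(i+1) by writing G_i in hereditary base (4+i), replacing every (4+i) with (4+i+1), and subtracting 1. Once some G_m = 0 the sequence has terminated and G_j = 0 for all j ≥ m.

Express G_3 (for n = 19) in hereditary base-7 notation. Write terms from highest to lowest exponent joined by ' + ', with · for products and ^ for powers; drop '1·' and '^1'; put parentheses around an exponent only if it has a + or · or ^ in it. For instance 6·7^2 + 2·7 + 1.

G_0 = 19. HB_4(19) = 4^2 + 3. Bump = 28. G_1 = 27.
G_1 = 27. HB_5(27) = 5^2 + 2. Bump = 38. G_2 = 37.
G_2 = 37. HB_6(37) = 6^2 + 1. Bump = 50. G_3 = 49.

7^2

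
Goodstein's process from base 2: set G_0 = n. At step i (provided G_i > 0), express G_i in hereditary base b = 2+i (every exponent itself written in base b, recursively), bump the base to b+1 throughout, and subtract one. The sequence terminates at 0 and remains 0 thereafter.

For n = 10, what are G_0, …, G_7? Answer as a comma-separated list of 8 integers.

step 0: 10 = 2^(2 + 1) + 2; sub 3 for 2: 3^(3 + 1) + 3; = 84; G_1 = 84−1 = 83
step 1: 83 = 3^(3 + 1) + 2; sub 4 for 3: 4^(4 + 1) + 2; = 1026; G_2 = 1026−1 = 1025
step 2: 1025 = 4^(4 + 1) + 1; sub 5 for 4: 5^(5 + 1) + 1; = 15626; G_3 = 15626−1 = 15625
step 3: 15625 = 5^(5 + 1); sub 6 for 5: 6^(6 + 1); = 279936; G_4 = 279936−1 = 279935
step 4: 279935 = 5·6^6 + 5·6^5 + 5·6^4 + 5·6^3 + 5·6^2 + 5·6 + 5; sub 7 for 6: 5·7^7 + 5·7^5 + 5·7^4 + 5·7^3 + 5·7^2 + 5·7 + 5; = 4215755; G_5 = 4215755−1 = 4215754
step 5: 4215754 = 5·7^7 + 5·7^5 + 5·7^4 + 5·7^3 + 5·7^2 + 5·7 + 4; sub 8 for 7: 5·8^8 + 5·8^5 + 5·8^4 + 5·8^3 + 5·8^2 + 5·8 + 4; = 84073324; G_6 = 84073324−1 = 84073323
step 6: 84073323 = 5·8^8 + 5·8^5 + 5·8^4 + 5·8^3 + 5·8^2 + 5·8 + 3; sub 9 for 8: 5·9^9 + 5·9^5 + 5·9^4 + 5·9^3 + 5·9^2 + 5·9 + 3; = 1937434593; G_7 = 1937434593−1 = 1937434592

10, 83, 1025, 15625, 279935, 4215754, 84073323, 1937434592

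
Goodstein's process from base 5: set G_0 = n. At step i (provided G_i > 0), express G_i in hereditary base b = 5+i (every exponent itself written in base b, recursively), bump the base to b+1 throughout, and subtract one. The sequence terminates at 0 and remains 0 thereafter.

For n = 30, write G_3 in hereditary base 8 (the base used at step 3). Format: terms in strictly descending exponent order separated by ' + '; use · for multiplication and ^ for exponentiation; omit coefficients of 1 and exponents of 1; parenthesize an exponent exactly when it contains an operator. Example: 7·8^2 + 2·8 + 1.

8^2 + 3

[0] 30 ≡ 5^2 + 5 (base 5). Lift 6: 42. −1: 41.
[1] 41 ≡ 6^2 + 5 (base 6). Lift 7: 54. −1: 53.
[2] 53 ≡ 7^2 + 4 (base 7). Lift 8: 68. −1: 67.
[3] 67 ≡ 8^2 + 3 (base 8). Lift 9: 84. −1: 83.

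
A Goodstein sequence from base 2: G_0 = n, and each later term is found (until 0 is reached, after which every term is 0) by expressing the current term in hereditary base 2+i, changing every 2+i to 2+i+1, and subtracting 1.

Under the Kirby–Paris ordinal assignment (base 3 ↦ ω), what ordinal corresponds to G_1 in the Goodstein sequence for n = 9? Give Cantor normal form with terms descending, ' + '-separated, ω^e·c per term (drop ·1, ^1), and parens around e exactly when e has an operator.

ω^(ω + 1)

(0) 9|_2 = 2^(2 + 1) + 1 ↦ 3^(3 + 1) + 1|_3 = 82 ⇒ 81
(1) 81|_3 = 3^(3 + 1) ↦ 4^(4 + 1)|_4 = 1024 ⇒ 1023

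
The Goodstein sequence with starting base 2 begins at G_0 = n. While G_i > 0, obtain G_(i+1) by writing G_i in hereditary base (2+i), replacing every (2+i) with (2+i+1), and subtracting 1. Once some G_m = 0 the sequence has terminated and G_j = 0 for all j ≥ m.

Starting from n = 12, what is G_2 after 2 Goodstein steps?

1065

[0] 12 ≡ 2^(2 + 1) + 2^2 (base 2). Lift 3: 108. −1: 107.
[1] 107 ≡ 3^(3 + 1) + 2·3^2 + 2·3 + 2 (base 3). Lift 4: 1066. −1: 1065.
[2] 1065 ≡ 4^(4 + 1) + 2·4^2 + 2·4 + 1 (base 4). Lift 5: 15686. −1: 15685.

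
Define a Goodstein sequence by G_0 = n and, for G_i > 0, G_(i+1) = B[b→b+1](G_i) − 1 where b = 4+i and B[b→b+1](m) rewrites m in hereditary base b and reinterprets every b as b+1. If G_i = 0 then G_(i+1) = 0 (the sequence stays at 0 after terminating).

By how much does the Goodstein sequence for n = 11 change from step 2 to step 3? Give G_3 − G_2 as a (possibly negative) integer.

[0] 11 ≡ 2·4 + 3 (base 4). Lift 5: 13. −1: 12.
[1] 12 ≡ 2·5 + 2 (base 5). Lift 6: 14. −1: 13.
[2] 13 ≡ 2·6 + 1 (base 6). Lift 7: 15. −1: 14.

1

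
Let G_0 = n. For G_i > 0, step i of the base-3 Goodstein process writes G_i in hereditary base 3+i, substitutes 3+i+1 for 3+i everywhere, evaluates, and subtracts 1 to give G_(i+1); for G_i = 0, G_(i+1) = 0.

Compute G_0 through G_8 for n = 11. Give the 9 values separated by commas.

11, 17, 25, 35, 39, 43, 47, 51, 55

base 3: 11 = 3^2 + 2; at 4: 4^2 + 2 = 18; next = 17
base 4: 17 = 4^2 + 1; at 5: 5^2 + 1 = 26; next = 25
base 5: 25 = 5^2; at 6: 6^2 = 36; next = 35
base 6: 35 = 5·6 + 5; at 7: 5·7 + 5 = 40; next = 39
base 7: 39 = 5·7 + 4; at 8: 5·8 + 4 = 44; next = 43
base 8: 43 = 5·8 + 3; at 9: 5·9 + 3 = 48; next = 47
base 9: 47 = 5·9 + 2; at 10: 5·10 + 2 = 52; next = 51
base 10: 51 = 5·10 + 1; at 11: 5·11 + 1 = 56; next = 55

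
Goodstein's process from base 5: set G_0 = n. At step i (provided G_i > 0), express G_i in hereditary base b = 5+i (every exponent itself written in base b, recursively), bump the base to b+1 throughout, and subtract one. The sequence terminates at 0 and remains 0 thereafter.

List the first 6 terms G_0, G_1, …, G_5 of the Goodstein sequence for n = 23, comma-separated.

23 —HB5→ 4·5 + 3 —bump→ 4·6 + 3 = 27 —(−1)→ 26
26 —HB6→ 4·6 + 2 —bump→ 4·7 + 2 = 30 —(−1)→ 29
29 —HB7→ 4·7 + 1 —bump→ 4·8 + 1 = 33 —(−1)→ 32
32 —HB8→ 4·8 —bump→ 4·9 = 36 —(−1)→ 35
35 —HB9→ 3·9 + 8 —bump→ 3·10 + 8 = 38 —(−1)→ 37

23, 26, 29, 32, 35, 37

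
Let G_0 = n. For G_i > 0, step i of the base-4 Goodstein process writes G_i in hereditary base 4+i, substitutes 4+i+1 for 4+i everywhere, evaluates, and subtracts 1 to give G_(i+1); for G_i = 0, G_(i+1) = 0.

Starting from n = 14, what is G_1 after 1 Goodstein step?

base 4: 14 = 3·4 + 2; at 5: 3·5 + 2 = 17; next = 16
base 5: 16 = 3·5 + 1; at 6: 3·6 + 1 = 19; next = 18

16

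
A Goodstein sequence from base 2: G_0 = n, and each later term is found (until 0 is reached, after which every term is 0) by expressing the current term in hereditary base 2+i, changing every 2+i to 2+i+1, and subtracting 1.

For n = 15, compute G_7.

(0) 15|_2 = 2^(2 + 1) + 2^2 + 2 + 1 ↦ 3^(3 + 1) + 3^3 + 3 + 1|_3 = 112 ⇒ 111
(1) 111|_3 = 3^(3 + 1) + 3^3 + 3 ↦ 4^(4 + 1) + 4^4 + 4|_4 = 1284 ⇒ 1283
(2) 1283|_4 = 4^(4 + 1) + 4^4 + 3 ↦ 5^(5 + 1) + 5^5 + 3|_5 = 18753 ⇒ 18752
(3) 18752|_5 = 5^(5 + 1) + 5^5 + 2 ↦ 6^(6 + 1) + 6^6 + 2|_6 = 326594 ⇒ 326593
(4) 326593|_6 = 6^(6 + 1) + 6^6 + 1 ↦ 7^(7 + 1) + 7^7 + 1|_7 = 6588345 ⇒ 6588344
(5) 6588344|_7 = 7^(7 + 1) + 7^7 ↦ 8^(8 + 1) + 8^8|_8 = 150994944 ⇒ 150994943
(6) 150994943|_8 = 8^(8 + 1) + 7·8^7 + 7·8^6 + 7·8^5 + 7·8^4 + 7·8^3 + 7·8^2 + 7·8 + 7 ↦ 9^(9 + 1) + 7·9^7 + 7·9^6 + 7·9^5 + 7·9^4 + 7·9^3 + 7·9^2 + 7·9 + 7|_9 = 3524450281 ⇒ 3524450280
(7) 3524450280|_9 = 9^(9 + 1) + 7·9^7 + 7·9^6 + 7·9^5 + 7·9^4 + 7·9^3 + 7·9^2 + 7·9 + 6 ↦ 10^(10 + 1) + 7·10^7 + 7·10^6 + 7·10^5 + 7·10^4 + 7·10^3 + 7·10^2 + 7·10 + 6|_10 = 100077777776 ⇒ 100077777775

3524450280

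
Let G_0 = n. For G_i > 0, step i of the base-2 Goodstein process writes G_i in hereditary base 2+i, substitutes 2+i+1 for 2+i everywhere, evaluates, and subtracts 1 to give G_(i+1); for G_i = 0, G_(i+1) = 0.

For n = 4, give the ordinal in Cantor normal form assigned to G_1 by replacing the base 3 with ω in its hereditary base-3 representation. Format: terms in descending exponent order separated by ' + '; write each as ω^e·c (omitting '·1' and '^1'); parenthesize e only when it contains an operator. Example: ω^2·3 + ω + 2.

ω^2·2 + ω·2 + 2

base 2: 4 = 2^2; at 3: 3^3 = 27; next = 26
base 3: 26 = 2·3^2 + 2·3 + 2; at 4: 2·4^2 + 2·4 + 2 = 42; next = 41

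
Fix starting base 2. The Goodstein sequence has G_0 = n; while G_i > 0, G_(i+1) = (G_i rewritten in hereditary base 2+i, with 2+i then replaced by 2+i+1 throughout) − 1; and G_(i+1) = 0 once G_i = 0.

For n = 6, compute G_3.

3125

(0) 6|_2 = 2^2 + 2 ↦ 3^3 + 3|_3 = 30 ⇒ 29
(1) 29|_3 = 3^3 + 2 ↦ 4^4 + 2|_4 = 258 ⇒ 257
(2) 257|_4 = 4^4 + 1 ↦ 5^5 + 1|_5 = 3126 ⇒ 3125
(3) 3125|_5 = 5^5 ↦ 6^6|_6 = 46656 ⇒ 46655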